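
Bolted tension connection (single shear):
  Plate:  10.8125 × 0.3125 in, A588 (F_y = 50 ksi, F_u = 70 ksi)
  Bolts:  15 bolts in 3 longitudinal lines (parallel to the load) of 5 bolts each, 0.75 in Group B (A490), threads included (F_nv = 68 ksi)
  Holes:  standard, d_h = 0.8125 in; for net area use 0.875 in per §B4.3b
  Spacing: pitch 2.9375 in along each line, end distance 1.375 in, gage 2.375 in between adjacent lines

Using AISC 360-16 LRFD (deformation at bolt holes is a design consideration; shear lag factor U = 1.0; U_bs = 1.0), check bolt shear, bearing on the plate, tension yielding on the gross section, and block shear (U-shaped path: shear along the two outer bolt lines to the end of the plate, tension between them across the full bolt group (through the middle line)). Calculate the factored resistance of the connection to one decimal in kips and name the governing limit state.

152.1 kips (gross-section yield governs)

Bolt shear: A_b = π(0.75)²/4 = 0.44179 in². φR_n = 0.75 × 68 × 0.44179 × 15 × 1 = 338.0 kips.
Bearing (0.3125 in plate, F_u = 70 ksi): end bolts L_c = 1.375 − 0.8125/2 = 0.96875, R_n = min(1.2×0.96875×0.3125×70, 2.4×0.75×0.3125×70) = 25.43 kips/bolt; interior L_c = 2.9375 − 0.8125 = 2.125, R_n = 39.375 kips/bolt. φR_n = 0.75 × (3×25.43 + 12×39.375) = 411.6 kips.
Tension yield (gross): A_g = 10.8125×0.3125 = 3.3789 in². φR_n = 0.90 × 50 × 3.3789 = 152.1 kips.
Block shear: shear path 2×[1.375+4×2.9375] = 2×13.125 in, A_gv = 8.2031, A_nv = 2×(13.125 − 4.5×0.875)×0.3125 = 5.7422 in²; tension across gage: (4.75 − 2×0.875)×0.3125 = 0.9375 in². R_n = min(0.6×70×5.7422, 0.6×50×8.2031) + 1.0×70×0.9375 = min(241.17, 246.09) + 65.625 = 306.8 kips. φR_n = 0.75 × 306.8 = 230.1 kips.
Governing: min(338.0, 411.6, 152.1, 230.1) = 152.1 kips → gross-section yield.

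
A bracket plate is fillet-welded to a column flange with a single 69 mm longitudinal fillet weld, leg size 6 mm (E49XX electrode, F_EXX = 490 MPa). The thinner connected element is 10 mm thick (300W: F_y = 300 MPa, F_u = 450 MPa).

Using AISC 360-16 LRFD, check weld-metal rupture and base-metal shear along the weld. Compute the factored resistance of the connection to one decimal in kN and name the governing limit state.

Weld metal: throat = 0.707×6 = 4.242 mm, L = 69 mm. φR_n = 0.75 × 0.6 × 490 × 4.242 × 69 = 64.5 kN.
Base metal shear (10 mm plate): yield φR_n = 1.0×0.6×300×10×69 = 124.2 kN; rupture φR_n = 0.75×0.6×450×10×69 = 139.7 kN; take 124.2 kN (yield).
Governing: min(64.5, 124.2) = 64.5 kN → weld metal.

64.5 kN (weld metal governs)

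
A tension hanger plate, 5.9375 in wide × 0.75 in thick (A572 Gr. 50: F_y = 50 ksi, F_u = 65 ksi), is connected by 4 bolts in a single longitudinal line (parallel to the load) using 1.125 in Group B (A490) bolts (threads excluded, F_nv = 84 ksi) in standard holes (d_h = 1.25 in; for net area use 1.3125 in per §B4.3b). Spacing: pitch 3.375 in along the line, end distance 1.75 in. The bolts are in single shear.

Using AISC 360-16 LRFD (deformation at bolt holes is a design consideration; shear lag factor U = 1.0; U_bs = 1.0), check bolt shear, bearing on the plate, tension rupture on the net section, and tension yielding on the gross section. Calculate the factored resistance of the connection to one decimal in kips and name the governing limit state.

169.1 kips (net-section rupture governs)

Bolt shear: A_b = π(1.125)²/4 = 0.99402 in². φR_n = 0.75 × 84 × 0.99402 × 4 × 1 = 250.5 kips.
Bearing (0.75 in plate, F_u = 65 ksi): end bolts L_c = 1.75 − 1.25/2 = 1.125, R_n = min(1.2×1.125×0.75×65, 2.4×1.125×0.75×65) = 65.813 kips/bolt; interior L_c = 3.375 − 1.25 = 2.125, R_n = 124.31 kips/bolt. φR_n = 0.75 × (1×65.813 + 3×124.31) = 329.1 kips.
Tension rupture (net): A_n = (5.9375 − 1×1.3125)×0.75 = 3.4688 in² (U = 1.0, A_e = A_n). φR_n = 0.75 × 65 × 3.4688 = 169.1 kips.
Tension yield (gross): A_g = 5.9375×0.75 = 4.4531 in². φR_n = 0.90 × 50 × 4.4531 = 200.4 kips.
Governing: min(250.5, 329.1, 169.1, 200.4) = 169.1 kips → net-section rupture.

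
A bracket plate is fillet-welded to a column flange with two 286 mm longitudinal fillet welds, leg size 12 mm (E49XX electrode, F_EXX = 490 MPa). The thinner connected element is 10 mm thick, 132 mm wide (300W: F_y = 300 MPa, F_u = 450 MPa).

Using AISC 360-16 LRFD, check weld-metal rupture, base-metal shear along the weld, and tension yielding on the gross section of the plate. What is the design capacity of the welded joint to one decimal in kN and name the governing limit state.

356.4 kN (gross-section yield governs)

Weld metal: throat = 0.707×12 = 8.484 mm, L = 2×286 = 572 mm. φR_n = 0.75 × 0.6 × 490 × 8.484 × 572 = 1070.1 kN.
Base metal shear (10 mm plate): yield φR_n = 1.0×0.6×300×10×572 = 1029.6 kN; rupture φR_n = 0.75×0.6×450×10×572 = 1158.3 kN; take 1029.6 kN (yield).
Tension yield (gross): A_g = 132×10 = 1320 mm². φR_n = 0.90 × 300 × 1320 = 356.4 kN.
Governing: min(1070.1, 1029.6, 356.4) = 356.4 kN → gross-section yield.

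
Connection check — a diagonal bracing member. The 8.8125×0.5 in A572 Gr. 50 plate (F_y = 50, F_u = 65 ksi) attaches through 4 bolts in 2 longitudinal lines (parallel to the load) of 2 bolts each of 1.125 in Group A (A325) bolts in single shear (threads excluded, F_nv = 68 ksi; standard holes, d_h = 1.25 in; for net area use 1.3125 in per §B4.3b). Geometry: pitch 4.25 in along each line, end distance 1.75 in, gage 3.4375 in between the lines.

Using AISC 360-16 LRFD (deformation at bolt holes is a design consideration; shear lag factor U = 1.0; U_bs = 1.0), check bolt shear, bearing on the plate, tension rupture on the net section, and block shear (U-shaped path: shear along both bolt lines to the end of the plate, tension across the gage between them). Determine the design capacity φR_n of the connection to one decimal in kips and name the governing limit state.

150.8 kips (net-section rupture governs)

Bolt shear: A_b = π(1.125)²/4 = 0.99402 in². φR_n = 0.75 × 68 × 0.99402 × 4 × 1 = 202.8 kips.
Bearing (0.5 in plate, F_u = 65 ksi): end bolts L_c = 1.75 − 1.25/2 = 1.125, R_n = min(1.2×1.125×0.5×65, 2.4×1.125×0.5×65) = 43.875 kips/bolt; interior L_c = 4.25 − 1.25 = 3, R_n = 87.75 kips/bolt. φR_n = 0.75 × (2×43.875 + 2×87.75) = 197.4 kips.
Tension rupture (net): A_n = (8.8125 − 2×1.3125)×0.5 = 3.0938 in² (U = 1.0, A_e = A_n). φR_n = 0.75 × 65 × 3.0938 = 150.8 kips.
Block shear: shear path 2×[1.75+1×4.25] = 2×6 in, A_gv = 6, A_nv = 2×(6 − 1.5×1.3125)×0.5 = 4.0313 in²; tension across gage: (3.4375 − 1×1.3125)×0.5 = 1.0625 in². R_n = min(0.6×65×4.0313, 0.6×50×6) + 1.0×65×1.0625 = min(157.22, 180) + 69.063 = 226.28 kips. φR_n = 0.75 × 226.28 = 169.7 kips.
Governing: min(202.8, 197.4, 150.8, 169.7) = 150.8 kips → net-section rupture.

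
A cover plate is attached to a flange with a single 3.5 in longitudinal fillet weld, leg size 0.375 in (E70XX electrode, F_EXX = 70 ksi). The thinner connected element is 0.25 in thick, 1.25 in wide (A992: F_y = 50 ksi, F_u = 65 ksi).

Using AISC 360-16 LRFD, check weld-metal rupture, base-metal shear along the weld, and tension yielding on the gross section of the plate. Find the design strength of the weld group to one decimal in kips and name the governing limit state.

14.1 kips (gross-section yield governs)

Weld metal: throat = 0.707×0.375 = 0.26513 in, L = 3.5 in. φR_n = 0.75 × 0.6 × 70 × 0.26513 × 3.5 = 29.2 kips.
Base metal shear (0.25 in plate): yield φR_n = 1.0×0.6×50×0.25×3.5 = 26.3 kips; rupture φR_n = 0.75×0.6×65×0.25×3.5 = 25.6 kips; take 25.6 kips (rupture).
Tension yield (gross): A_g = 1.25×0.25 = 0.3125 in². φR_n = 0.90 × 50 × 0.3125 = 14.1 kips.
Governing: min(29.2, 25.6, 14.1) = 14.1 kips → gross-section yield.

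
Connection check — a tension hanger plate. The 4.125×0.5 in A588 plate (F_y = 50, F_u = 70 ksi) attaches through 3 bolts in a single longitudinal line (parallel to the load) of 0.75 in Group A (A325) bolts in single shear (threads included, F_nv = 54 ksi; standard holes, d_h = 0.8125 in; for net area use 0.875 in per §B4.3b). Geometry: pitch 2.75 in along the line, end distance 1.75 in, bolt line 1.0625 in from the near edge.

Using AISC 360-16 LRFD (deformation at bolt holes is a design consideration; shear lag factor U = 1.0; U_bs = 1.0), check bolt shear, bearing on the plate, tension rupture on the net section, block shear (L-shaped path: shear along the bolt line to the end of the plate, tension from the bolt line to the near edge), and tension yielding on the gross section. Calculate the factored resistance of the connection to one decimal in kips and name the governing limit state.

Bolt shear: A_b = π(0.75)²/4 = 0.44179 in². φR_n = 0.75 × 54 × 0.44179 × 3 × 1 = 53.7 kips.
Bearing (0.5 in plate, F_u = 70 ksi): end bolts L_c = 1.75 − 0.8125/2 = 1.34375, R_n = min(1.2×1.34375×0.5×70, 2.4×0.75×0.5×70) = 56.438 kips/bolt; interior L_c = 2.75 − 0.8125 = 1.9375, R_n = 63 kips/bolt. φR_n = 0.75 × (1×56.438 + 2×63) = 136.8 kips.
Tension rupture (net): A_n = (4.125 − 1×0.875)×0.5 = 1.625 in² (U = 1.0, A_e = A_n). φR_n = 0.75 × 70 × 1.625 = 85.3 kips.
Block shear: shear path 1×[1.75+2×2.75] = 1×7.25 in, A_gv = 3.625, A_nv = 1×(7.25 − 2.5×0.875)×0.5 = 2.5313 in²; tension to near edge: (1.0625 − 0.5×0.875)×0.5 = 0.3125 in². R_n = min(0.6×70×2.5313, 0.6×50×3.625) + 1.0×70×0.3125 = min(106.31, 108.75) + 21.875 = 128.19 kips. φR_n = 0.75 × 128.19 = 96.1 kips.
Tension yield (gross): A_g = 4.125×0.5 = 2.0625 in². φR_n = 0.90 × 50 × 2.0625 = 92.8 kips.
Governing: min(53.7, 136.8, 85.3, 96.1, 92.8) = 53.7 kips → bolt shear.

53.7 kips (bolt shear governs)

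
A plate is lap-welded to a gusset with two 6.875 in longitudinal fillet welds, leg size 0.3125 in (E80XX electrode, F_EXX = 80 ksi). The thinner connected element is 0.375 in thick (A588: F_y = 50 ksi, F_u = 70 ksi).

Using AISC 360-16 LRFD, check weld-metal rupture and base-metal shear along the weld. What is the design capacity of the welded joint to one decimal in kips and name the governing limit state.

Weld metal: throat = 0.707×0.3125 = 0.22094 in, L = 2×6.875 = 13.75 in. φR_n = 0.75 × 0.6 × 80 × 0.22094 × 13.75 = 109.4 kips.
Base metal shear (0.375 in plate): yield φR_n = 1.0×0.6×50×0.375×13.75 = 154.7 kips; rupture φR_n = 0.75×0.6×70×0.375×13.75 = 162.4 kips; take 154.7 kips (yield).
Governing: min(109.4, 154.7) = 109.4 kips → weld metal.

109.4 kips (weld metal governs)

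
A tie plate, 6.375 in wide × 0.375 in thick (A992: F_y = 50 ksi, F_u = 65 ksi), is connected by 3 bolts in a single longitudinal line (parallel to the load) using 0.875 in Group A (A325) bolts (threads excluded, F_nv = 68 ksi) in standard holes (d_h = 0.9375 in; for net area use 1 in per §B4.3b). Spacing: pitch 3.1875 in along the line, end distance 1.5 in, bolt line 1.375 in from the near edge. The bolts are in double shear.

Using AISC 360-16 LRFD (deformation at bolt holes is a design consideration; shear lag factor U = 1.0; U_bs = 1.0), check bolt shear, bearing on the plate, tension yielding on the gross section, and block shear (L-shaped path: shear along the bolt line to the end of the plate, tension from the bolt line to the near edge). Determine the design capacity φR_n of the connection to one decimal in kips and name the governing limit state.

75.0 kips (block shear governs)

Bolt shear: A_b = π(0.875)²/4 = 0.60132 in². φR_n = 0.75 × 68 × 0.60132 × 3 × 2 = 184.0 kips.
Bearing (0.375 in plate, F_u = 65 ksi): end bolts L_c = 1.5 − 0.9375/2 = 1.03125, R_n = min(1.2×1.03125×0.375×65, 2.4×0.875×0.375×65) = 30.164 kips/bolt; interior L_c = 3.1875 − 0.9375 = 2.25, R_n = 51.188 kips/bolt. φR_n = 0.75 × (1×30.164 + 2×51.188) = 99.4 kips.
Tension yield (gross): A_g = 6.375×0.375 = 2.3906 in². φR_n = 0.90 × 50 × 2.3906 = 107.6 kips.
Block shear: shear path 1×[1.5+2×3.1875] = 1×7.875 in, A_gv = 2.9531, A_nv = 1×(7.875 − 2.5×1)×0.375 = 2.0156 in²; tension to near edge: (1.375 − 0.5×1)×0.375 = 0.32813 in². R_n = min(0.6×65×2.0156, 0.6×50×2.9531) + 1.0×65×0.32813 = min(78.608, 88.593) + 21.328 = 99.936 kips. φR_n = 0.75 × 99.936 = 75.0 kips.
Governing: min(184.0, 99.4, 107.6, 75.0) = 75.0 kips → block shear.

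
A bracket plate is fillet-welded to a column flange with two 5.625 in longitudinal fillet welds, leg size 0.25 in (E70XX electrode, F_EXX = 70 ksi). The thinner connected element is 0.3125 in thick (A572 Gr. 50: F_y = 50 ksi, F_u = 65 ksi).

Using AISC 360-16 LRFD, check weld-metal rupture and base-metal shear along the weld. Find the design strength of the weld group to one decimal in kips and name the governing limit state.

62.6 kips (weld metal governs)

Weld metal: throat = 0.707×0.25 = 0.17675 in, L = 2×5.625 = 11.25 in. φR_n = 0.75 × 0.6 × 70 × 0.17675 × 11.25 = 62.6 kips.
Base metal shear (0.3125 in plate): yield φR_n = 1.0×0.6×50×0.3125×11.25 = 105.5 kips; rupture φR_n = 0.75×0.6×65×0.3125×11.25 = 102.8 kips; take 102.8 kips (rupture).
Governing: min(62.6, 102.8) = 62.6 kips → weld metal.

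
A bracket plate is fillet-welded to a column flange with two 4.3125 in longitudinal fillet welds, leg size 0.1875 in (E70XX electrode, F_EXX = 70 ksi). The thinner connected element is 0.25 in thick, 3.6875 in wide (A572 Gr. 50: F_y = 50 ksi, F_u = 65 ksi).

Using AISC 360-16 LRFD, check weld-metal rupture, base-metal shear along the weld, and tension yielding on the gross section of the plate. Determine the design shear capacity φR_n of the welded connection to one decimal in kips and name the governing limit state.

36.0 kips (weld metal governs)

Weld metal: throat = 0.707×0.1875 = 0.13256 in, L = 2×4.3125 = 8.625 in. φR_n = 0.75 × 0.6 × 70 × 0.13256 × 8.625 = 36.0 kips.
Base metal shear (0.25 in plate): yield φR_n = 1.0×0.6×50×0.25×8.625 = 64.7 kips; rupture φR_n = 0.75×0.6×65×0.25×8.625 = 63.1 kips; take 63.1 kips (rupture).
Tension yield (gross): A_g = 3.6875×0.25 = 0.92188 in². φR_n = 0.90 × 50 × 0.92188 = 41.5 kips.
Governing: min(36.0, 63.1, 41.5) = 36.0 kips → weld metal.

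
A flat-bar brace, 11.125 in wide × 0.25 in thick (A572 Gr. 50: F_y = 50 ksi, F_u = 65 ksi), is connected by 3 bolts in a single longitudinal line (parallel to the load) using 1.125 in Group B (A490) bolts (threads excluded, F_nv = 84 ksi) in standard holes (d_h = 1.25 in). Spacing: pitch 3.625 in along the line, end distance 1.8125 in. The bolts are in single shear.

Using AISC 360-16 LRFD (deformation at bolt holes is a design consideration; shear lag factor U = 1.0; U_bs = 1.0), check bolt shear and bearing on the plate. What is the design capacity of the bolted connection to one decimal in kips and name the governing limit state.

Bolt shear: A_b = π(1.125)²/4 = 0.99402 in². φR_n = 0.75 × 84 × 0.99402 × 3 × 1 = 187.9 kips.
Bearing (0.25 in plate, F_u = 65 ksi): end bolts L_c = 1.8125 − 1.25/2 = 1.1875, R_n = min(1.2×1.1875×0.25×65, 2.4×1.125×0.25×65) = 23.156 kips/bolt; interior L_c = 3.625 − 1.25 = 2.375, R_n = 43.875 kips/bolt. φR_n = 0.75 × (1×23.156 + 2×43.875) = 83.2 kips.
Governing: min(187.9, 83.2) = 83.2 kips → bearing.

83.2 kips (bearing governs)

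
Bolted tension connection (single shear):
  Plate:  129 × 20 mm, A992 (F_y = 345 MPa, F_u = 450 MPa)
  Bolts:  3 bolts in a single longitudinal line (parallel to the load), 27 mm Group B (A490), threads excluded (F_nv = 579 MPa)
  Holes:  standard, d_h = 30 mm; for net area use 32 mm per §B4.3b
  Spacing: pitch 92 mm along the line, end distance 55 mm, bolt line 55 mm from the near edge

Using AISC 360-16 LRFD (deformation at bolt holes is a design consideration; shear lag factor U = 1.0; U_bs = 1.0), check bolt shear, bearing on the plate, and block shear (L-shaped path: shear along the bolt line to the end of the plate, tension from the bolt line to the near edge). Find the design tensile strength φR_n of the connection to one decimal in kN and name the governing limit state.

745.9 kN (bolt shear governs)

Bolt shear: A_b = π(27)²/4 = 572.56 mm². φR_n = 0.75 × 579 × 572.56 × 3 × 1 = 745.9 kN.
Bearing (20 mm plate, F_u = 450 MPa): end bolts L_c = 55 − 30/2 = 40, R_n = min(1.2×40×20×450, 2.4×27×20×450) = 432 kN/bolt; interior L_c = 92 − 30 = 62, R_n = 583.2 kN/bolt. φR_n = 0.75 × (1×432 + 2×583.2) = 1198.8 kN.
Block shear: shear path 1×[55+2×92] = 1×239 mm, A_gv = 4780, A_nv = 1×(239 − 2.5×32)×20 = 3180 mm²; tension to near edge: (55 − 0.5×32)×20 = 780 mm². R_n = min(0.6×450×3180, 0.6×345×4780) + 1.0×450×780 = min(858.6, 989.46) + 351 = 1209.6 kN. φR_n = 0.75 × 1209.6 = 907.2 kN.
Governing: min(745.9, 1198.8, 907.2) = 745.9 kN → bolt shear.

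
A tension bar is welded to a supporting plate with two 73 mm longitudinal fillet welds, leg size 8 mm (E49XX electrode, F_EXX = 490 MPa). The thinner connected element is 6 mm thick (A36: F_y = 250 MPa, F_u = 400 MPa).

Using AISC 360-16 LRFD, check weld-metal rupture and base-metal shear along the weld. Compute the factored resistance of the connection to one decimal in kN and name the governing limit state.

Weld metal: throat = 0.707×8 = 5.656 mm, L = 2×73 = 146 mm. φR_n = 0.75 × 0.6 × 490 × 5.656 × 146 = 182.1 kN.
Base metal shear (6 mm plate): yield φR_n = 1.0×0.6×250×6×146 = 131.4 kN; rupture φR_n = 0.75×0.6×400×6×146 = 157.7 kN; take 131.4 kN (yield).
Governing: min(182.1, 131.4) = 131.4 kN → base-metal shear.

131.4 kN (base-metal shear governs)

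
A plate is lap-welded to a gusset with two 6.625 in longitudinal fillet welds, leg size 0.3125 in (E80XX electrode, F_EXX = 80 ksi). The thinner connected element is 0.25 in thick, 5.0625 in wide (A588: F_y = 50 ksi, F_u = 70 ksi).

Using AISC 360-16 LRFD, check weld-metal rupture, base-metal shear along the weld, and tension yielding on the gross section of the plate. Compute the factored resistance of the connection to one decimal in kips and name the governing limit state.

57.0 kips (gross-section yield governs)

Weld metal: throat = 0.707×0.3125 = 0.22094 in, L = 2×6.625 = 13.25 in. φR_n = 0.75 × 0.6 × 80 × 0.22094 × 13.25 = 105.4 kips.
Base metal shear (0.25 in plate): yield φR_n = 1.0×0.6×50×0.25×13.25 = 99.4 kips; rupture φR_n = 0.75×0.6×70×0.25×13.25 = 104.3 kips; take 99.4 kips (yield).
Tension yield (gross): A_g = 5.0625×0.25 = 1.2656 in². φR_n = 0.90 × 50 × 1.2656 = 57.0 kips.
Governing: min(105.4, 99.4, 57.0) = 57.0 kips → gross-section yield.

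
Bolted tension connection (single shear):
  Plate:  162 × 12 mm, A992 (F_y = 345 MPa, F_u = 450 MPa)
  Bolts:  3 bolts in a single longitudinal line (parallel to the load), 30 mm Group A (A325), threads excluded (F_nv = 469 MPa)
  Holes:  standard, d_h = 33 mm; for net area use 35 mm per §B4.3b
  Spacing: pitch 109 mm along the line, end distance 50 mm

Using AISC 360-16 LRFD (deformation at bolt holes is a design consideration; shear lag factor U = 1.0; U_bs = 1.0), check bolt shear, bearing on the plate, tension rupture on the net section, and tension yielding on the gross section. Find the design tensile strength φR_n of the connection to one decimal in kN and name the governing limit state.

Bolt shear: A_b = π(30)²/4 = 706.86 mm². φR_n = 0.75 × 469 × 706.86 × 3 × 1 = 745.9 kN.
Bearing (12 mm plate, F_u = 450 MPa): end bolts L_c = 50 − 33/2 = 33.5, R_n = min(1.2×33.5×12×450, 2.4×30×12×450) = 217.08 kN/bolt; interior L_c = 109 − 33 = 76, R_n = 388.8 kN/bolt. φR_n = 0.75 × (1×217.08 + 2×388.8) = 746.0 kN.
Tension rupture (net): A_n = (162 − 1×35)×12 = 1524 mm² (U = 1.0, A_e = A_n). φR_n = 0.75 × 450 × 1524 = 514.4 kN.
Tension yield (gross): A_g = 162×12 = 1944 mm². φR_n = 0.90 × 345 × 1944 = 603.6 kN.
Governing: min(745.9, 746.0, 514.4, 603.6) = 514.4 kN → net-section rupture.

514.4 kN (net-section rupture governs)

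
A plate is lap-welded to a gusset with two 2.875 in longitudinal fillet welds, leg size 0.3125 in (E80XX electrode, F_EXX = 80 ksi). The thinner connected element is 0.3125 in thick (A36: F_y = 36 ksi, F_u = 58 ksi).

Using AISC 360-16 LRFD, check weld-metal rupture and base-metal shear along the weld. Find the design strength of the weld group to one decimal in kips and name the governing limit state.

Weld metal: throat = 0.707×0.3125 = 0.22094 in, L = 2×2.875 = 5.75 in. φR_n = 0.75 × 0.6 × 80 × 0.22094 × 5.75 = 45.7 kips.
Base metal shear (0.3125 in plate): yield φR_n = 1.0×0.6×36×0.3125×5.75 = 38.8 kips; rupture φR_n = 0.75×0.6×58×0.3125×5.75 = 46.9 kips; take 38.8 kips (yield).
Governing: min(45.7, 38.8) = 38.8 kips → base-metal shear.

38.8 kips (base-metal shear governs)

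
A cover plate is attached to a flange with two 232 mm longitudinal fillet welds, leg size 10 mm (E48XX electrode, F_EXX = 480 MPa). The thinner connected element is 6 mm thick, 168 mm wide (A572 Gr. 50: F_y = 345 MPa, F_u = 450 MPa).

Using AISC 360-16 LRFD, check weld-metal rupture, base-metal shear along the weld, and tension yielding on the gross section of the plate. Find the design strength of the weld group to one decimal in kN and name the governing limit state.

313.0 kN (gross-section yield governs)

Weld metal: throat = 0.707×10 = 7.07 mm, L = 2×232 = 464 mm. φR_n = 0.75 × 0.6 × 480 × 7.07 × 464 = 708.6 kN.
Base metal shear (6 mm plate): yield φR_n = 1.0×0.6×345×6×464 = 576.3 kN; rupture φR_n = 0.75×0.6×450×6×464 = 563.8 kN; take 563.8 kN (rupture).
Tension yield (gross): A_g = 168×6 = 1008 mm². φR_n = 0.90 × 345 × 1008 = 313.0 kN.
Governing: min(708.6, 563.8, 313.0) = 313.0 kN → gross-section yield.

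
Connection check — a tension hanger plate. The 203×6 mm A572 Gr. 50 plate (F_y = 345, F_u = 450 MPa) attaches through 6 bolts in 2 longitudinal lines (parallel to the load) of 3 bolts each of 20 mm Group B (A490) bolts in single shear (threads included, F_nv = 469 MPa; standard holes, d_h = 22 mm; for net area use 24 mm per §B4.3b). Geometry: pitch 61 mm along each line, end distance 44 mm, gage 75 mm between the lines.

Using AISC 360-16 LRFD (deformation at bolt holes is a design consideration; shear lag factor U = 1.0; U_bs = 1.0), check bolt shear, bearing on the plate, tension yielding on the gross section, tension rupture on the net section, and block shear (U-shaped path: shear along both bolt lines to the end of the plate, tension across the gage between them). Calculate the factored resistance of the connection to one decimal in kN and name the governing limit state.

313.9 kN (net-section rupture governs)

Bolt shear: A_b = π(20)²/4 = 314.16 mm². φR_n = 0.75 × 469 × 314.16 × 6 × 1 = 663.0 kN.
Bearing (6 mm plate, F_u = 450 MPa): end bolts L_c = 44 − 22/2 = 33, R_n = min(1.2×33×6×450, 2.4×20×6×450) = 106.92 kN/bolt; interior L_c = 61 − 22 = 39, R_n = 126.36 kN/bolt. φR_n = 0.75 × (2×106.92 + 4×126.36) = 539.5 kN.
Tension yield (gross): A_g = 203×6 = 1218 mm². φR_n = 0.90 × 345 × 1218 = 378.2 kN.
Tension rupture (net): A_n = (203 − 2×24)×6 = 930 mm² (U = 1.0, A_e = A_n). φR_n = 0.75 × 450 × 930 = 313.9 kN.
Block shear: shear path 2×[44+2×61] = 2×166 mm, A_gv = 1992, A_nv = 2×(166 − 2.5×24)×6 = 1272 mm²; tension across gage: (75 − 1×24)×6 = 306 mm². R_n = min(0.6×450×1272, 0.6×345×1992) + 1.0×450×306 = min(343.44, 412.34) + 137.7 = 481.14 kN. φR_n = 0.75 × 481.14 = 360.9 kN.
Governing: min(663.0, 539.5, 378.2, 313.9, 360.9) = 313.9 kN → net-section rupture.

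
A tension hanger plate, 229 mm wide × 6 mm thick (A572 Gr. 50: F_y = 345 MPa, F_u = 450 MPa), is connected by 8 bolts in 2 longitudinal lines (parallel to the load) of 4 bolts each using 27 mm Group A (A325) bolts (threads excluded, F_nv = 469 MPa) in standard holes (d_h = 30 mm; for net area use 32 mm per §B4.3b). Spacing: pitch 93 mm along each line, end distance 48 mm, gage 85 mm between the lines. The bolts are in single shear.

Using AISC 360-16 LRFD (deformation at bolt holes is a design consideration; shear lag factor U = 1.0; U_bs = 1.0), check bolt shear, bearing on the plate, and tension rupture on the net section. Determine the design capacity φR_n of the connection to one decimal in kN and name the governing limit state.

334.1 kN (net-section rupture governs)

Bolt shear: A_b = π(27)²/4 = 572.56 mm². φR_n = 0.75 × 469 × 572.56 × 8 × 1 = 1611.2 kN.
Bearing (6 mm plate, F_u = 450 MPa): end bolts L_c = 48 − 30/2 = 33, R_n = min(1.2×33×6×450, 2.4×27×6×450) = 106.92 kN/bolt; interior L_c = 93 − 30 = 63, R_n = 174.96 kN/bolt. φR_n = 0.75 × (2×106.92 + 6×174.96) = 947.7 kN.
Tension rupture (net): A_n = (229 − 2×32)×6 = 990 mm² (U = 1.0, A_e = A_n). φR_n = 0.75 × 450 × 990 = 334.1 kN.
Governing: min(1611.2, 947.7, 334.1) = 334.1 kN → net-section rupture.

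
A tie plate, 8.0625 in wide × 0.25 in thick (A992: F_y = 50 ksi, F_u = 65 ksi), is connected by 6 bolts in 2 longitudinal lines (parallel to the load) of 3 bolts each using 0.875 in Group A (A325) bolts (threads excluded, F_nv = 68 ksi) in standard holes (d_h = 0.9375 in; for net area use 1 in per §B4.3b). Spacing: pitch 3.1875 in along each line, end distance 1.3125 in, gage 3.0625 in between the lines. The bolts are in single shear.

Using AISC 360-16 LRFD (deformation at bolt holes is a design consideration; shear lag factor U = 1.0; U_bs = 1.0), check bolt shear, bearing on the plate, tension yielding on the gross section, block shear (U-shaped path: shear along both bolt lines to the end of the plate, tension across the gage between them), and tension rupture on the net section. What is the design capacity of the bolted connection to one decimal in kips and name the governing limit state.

73.9 kips (net-section rupture governs)

Bolt shear: A_b = π(0.875)²/4 = 0.60132 in². φR_n = 0.75 × 68 × 0.60132 × 6 × 1 = 184.0 kips.
Bearing (0.25 in plate, F_u = 65 ksi): end bolts L_c = 1.3125 − 0.9375/2 = 0.84375, R_n = min(1.2×0.84375×0.25×65, 2.4×0.875×0.25×65) = 16.453 kips/bolt; interior L_c = 3.1875 − 0.9375 = 2.25, R_n = 34.125 kips/bolt. φR_n = 0.75 × (2×16.453 + 4×34.125) = 127.1 kips.
Tension yield (gross): A_g = 8.0625×0.25 = 2.0156 in². φR_n = 0.90 × 50 × 2.0156 = 90.7 kips.
Block shear: shear path 2×[1.3125+2×3.1875] = 2×7.6875 in, A_gv = 3.8438, A_nv = 2×(7.6875 − 2.5×1)×0.25 = 2.5938 in²; tension across gage: (3.0625 − 1×1)×0.25 = 0.51563 in². R_n = min(0.6×65×2.5938, 0.6×50×3.8438) + 1.0×65×0.51563 = min(101.16, 115.31) + 33.516 = 134.68 kips. φR_n = 0.75 × 134.68 = 101.0 kips.
Tension rupture (net): A_n = (8.0625 − 2×1)×0.25 = 1.5156 in² (U = 1.0, A_e = A_n). φR_n = 0.75 × 65 × 1.5156 = 73.9 kips.
Governing: min(184.0, 127.1, 90.7, 101.0, 73.9) = 73.9 kips → net-section rupture.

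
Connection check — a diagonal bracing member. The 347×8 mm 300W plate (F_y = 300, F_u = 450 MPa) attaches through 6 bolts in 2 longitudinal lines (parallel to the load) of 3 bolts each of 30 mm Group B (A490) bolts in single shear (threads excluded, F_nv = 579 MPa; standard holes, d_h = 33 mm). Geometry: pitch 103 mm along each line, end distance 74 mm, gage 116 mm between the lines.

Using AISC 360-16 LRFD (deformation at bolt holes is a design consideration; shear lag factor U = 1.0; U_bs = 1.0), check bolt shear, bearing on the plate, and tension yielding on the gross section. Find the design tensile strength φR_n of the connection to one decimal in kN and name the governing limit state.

749.5 kN (gross-section yield governs)

Bolt shear: A_b = π(30)²/4 = 706.86 mm². φR_n = 0.75 × 579 × 706.86 × 6 × 1 = 1841.7 kN.
Bearing (8 mm plate, F_u = 450 MPa): end bolts L_c = 74 − 33/2 = 57.5, R_n = min(1.2×57.5×8×450, 2.4×30×8×450) = 248.4 kN/bolt; interior L_c = 103 − 33 = 70, R_n = 259.2 kN/bolt. φR_n = 0.75 × (2×248.4 + 4×259.2) = 1150.2 kN.
Tension yield (gross): A_g = 347×8 = 2776 mm². φR_n = 0.90 × 300 × 2776 = 749.5 kN.
Governing: min(1841.7, 1150.2, 749.5) = 749.5 kN → gross-section yield.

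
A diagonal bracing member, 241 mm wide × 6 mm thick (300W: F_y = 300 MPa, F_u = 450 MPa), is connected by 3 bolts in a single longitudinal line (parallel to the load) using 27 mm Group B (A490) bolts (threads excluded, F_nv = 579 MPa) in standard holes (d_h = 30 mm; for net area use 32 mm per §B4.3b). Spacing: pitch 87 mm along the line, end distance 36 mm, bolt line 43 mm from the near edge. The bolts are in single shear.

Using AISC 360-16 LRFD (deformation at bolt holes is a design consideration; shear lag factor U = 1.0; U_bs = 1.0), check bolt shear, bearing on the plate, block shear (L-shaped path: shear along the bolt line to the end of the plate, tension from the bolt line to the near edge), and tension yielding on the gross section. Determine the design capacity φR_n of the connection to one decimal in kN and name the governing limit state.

Bolt shear: A_b = π(27)²/4 = 572.56 mm². φR_n = 0.75 × 579 × 572.56 × 3 × 1 = 745.9 kN.
Bearing (6 mm plate, F_u = 450 MPa): end bolts L_c = 36 − 30/2 = 21, R_n = min(1.2×21×6×450, 2.4×27×6×450) = 68.04 kN/bolt; interior L_c = 87 − 30 = 57, R_n = 174.96 kN/bolt. φR_n = 0.75 × (1×68.04 + 2×174.96) = 313.5 kN.
Block shear: shear path 1×[36+2×87] = 1×210 mm, A_gv = 1260, A_nv = 1×(210 − 2.5×32)×6 = 780 mm²; tension to near edge: (43 − 0.5×32)×6 = 162 mm². R_n = min(0.6×450×780, 0.6×300×1260) + 1.0×450×162 = min(210.6, 226.8) + 72.9 = 283.5 kN. φR_n = 0.75 × 283.5 = 212.6 kN.
Tension yield (gross): A_g = 241×6 = 1446 mm². φR_n = 0.90 × 300 × 1446 = 390.4 kN.
Governing: min(745.9, 313.5, 212.6, 390.4) = 212.6 kN → block shear.

212.6 kN (block shear governs)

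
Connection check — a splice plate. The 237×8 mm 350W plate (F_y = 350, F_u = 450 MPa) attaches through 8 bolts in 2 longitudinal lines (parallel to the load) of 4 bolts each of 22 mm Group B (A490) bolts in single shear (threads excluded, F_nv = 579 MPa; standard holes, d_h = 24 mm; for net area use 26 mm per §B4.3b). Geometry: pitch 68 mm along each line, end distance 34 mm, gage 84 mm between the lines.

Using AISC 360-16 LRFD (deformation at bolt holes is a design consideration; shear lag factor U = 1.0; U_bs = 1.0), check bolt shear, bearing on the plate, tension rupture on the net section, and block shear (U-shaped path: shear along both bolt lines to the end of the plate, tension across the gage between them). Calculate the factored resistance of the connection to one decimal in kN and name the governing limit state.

Bolt shear: A_b = π(22)²/4 = 380.13 mm². φR_n = 0.75 × 579 × 380.13 × 8 × 1 = 1320.6 kN.
Bearing (8 mm plate, F_u = 450 MPa): end bolts L_c = 34 − 24/2 = 22, R_n = min(1.2×22×8×450, 2.4×22×8×450) = 95.04 kN/bolt; interior L_c = 68 − 24 = 44, R_n = 190.08 kN/bolt. φR_n = 0.75 × (2×95.04 + 6×190.08) = 997.9 kN.
Tension rupture (net): A_n = (237 − 2×26)×8 = 1480 mm² (U = 1.0, A_e = A_n). φR_n = 0.75 × 450 × 1480 = 499.5 kN.
Block shear: shear path 2×[34+3×68] = 2×238 mm, A_gv = 3808, A_nv = 2×(238 − 3.5×26)×8 = 2352 mm²; tension across gage: (84 − 1×26)×8 = 464 mm². R_n = min(0.6×450×2352, 0.6×350×3808) + 1.0×450×464 = min(635.04, 799.68) + 208.8 = 843.84 kN. φR_n = 0.75 × 843.84 = 632.9 kN.
Governing: min(1320.6, 997.9, 499.5, 632.9) = 499.5 kN → net-section rupture.

499.5 kN (net-section rupture governs)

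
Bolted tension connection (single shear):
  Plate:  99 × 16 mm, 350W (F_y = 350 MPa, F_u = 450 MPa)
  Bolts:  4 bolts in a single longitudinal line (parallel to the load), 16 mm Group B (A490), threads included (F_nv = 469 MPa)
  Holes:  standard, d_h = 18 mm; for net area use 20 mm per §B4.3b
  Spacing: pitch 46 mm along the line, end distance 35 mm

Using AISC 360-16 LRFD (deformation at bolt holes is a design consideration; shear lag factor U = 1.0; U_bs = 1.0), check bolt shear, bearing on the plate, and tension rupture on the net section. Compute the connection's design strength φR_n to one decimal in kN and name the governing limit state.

Bolt shear: A_b = π(16)²/4 = 201.06 mm². φR_n = 0.75 × 469 × 201.06 × 4 × 1 = 282.9 kN.
Bearing (16 mm plate, F_u = 450 MPa): end bolts L_c = 35 − 18/2 = 26, R_n = min(1.2×26×16×450, 2.4×16×16×450) = 224.64 kN/bolt; interior L_c = 46 − 18 = 28, R_n = 241.92 kN/bolt. φR_n = 0.75 × (1×224.64 + 3×241.92) = 712.8 kN.
Tension rupture (net): A_n = (99 − 1×20)×16 = 1264 mm² (U = 1.0, A_e = A_n). φR_n = 0.75 × 450 × 1264 = 426.6 kN.
Governing: min(282.9, 712.8, 426.6) = 282.9 kN → bolt shear.

282.9 kN (bolt shear governs)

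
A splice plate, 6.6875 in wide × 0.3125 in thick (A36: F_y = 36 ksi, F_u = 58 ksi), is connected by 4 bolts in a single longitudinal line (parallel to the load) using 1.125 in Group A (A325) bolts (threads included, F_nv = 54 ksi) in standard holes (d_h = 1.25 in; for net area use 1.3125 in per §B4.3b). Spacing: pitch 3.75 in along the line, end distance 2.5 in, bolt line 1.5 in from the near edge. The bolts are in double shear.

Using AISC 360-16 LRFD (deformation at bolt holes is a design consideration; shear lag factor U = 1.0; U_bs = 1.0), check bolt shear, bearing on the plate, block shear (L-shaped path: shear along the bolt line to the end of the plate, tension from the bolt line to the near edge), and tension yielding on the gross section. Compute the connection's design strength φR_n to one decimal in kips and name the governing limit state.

67.7 kips (gross-section yield governs)

Bolt shear: A_b = π(1.125)²/4 = 0.99402 in². φR_n = 0.75 × 54 × 0.99402 × 4 × 2 = 322.1 kips.
Bearing (0.3125 in plate, F_u = 58 ksi): end bolts L_c = 2.5 − 1.25/2 = 1.875, R_n = min(1.2×1.875×0.3125×58, 2.4×1.125×0.3125×58) = 40.781 kips/bolt; interior L_c = 3.75 − 1.25 = 2.5, R_n = 48.938 kips/bolt. φR_n = 0.75 × (1×40.781 + 3×48.938) = 140.7 kips.
Block shear: shear path 1×[2.5+3×3.75] = 1×13.75 in, A_gv = 4.2969, A_nv = 1×(13.75 − 3.5×1.3125)×0.3125 = 2.8613 in²; tension to near edge: (1.5 − 0.5×1.3125)×0.3125 = 0.26367 in². R_n = min(0.6×58×2.8613, 0.6×36×4.2969) + 1.0×58×0.26367 = min(99.573, 92.813) + 15.293 = 108.11 kips. φR_n = 0.75 × 108.11 = 81.1 kips.
Tension yield (gross): A_g = 6.6875×0.3125 = 2.0898 in². φR_n = 0.90 × 36 × 2.0898 = 67.7 kips.
Governing: min(322.1, 140.7, 81.1, 67.7) = 67.7 kips → gross-section yield.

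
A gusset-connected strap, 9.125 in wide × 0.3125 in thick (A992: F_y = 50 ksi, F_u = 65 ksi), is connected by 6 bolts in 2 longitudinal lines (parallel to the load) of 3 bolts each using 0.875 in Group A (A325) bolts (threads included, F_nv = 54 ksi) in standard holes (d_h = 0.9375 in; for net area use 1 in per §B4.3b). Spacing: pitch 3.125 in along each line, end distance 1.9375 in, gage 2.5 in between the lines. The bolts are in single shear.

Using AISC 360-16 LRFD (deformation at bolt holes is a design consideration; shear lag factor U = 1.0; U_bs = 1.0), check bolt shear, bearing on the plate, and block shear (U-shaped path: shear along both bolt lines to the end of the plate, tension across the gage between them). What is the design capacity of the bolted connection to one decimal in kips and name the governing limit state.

126.8 kips (block shear governs)

Bolt shear: A_b = π(0.875)²/4 = 0.60132 in². φR_n = 0.75 × 54 × 0.60132 × 6 × 1 = 146.1 kips.
Bearing (0.3125 in plate, F_u = 65 ksi): end bolts L_c = 1.9375 − 0.9375/2 = 1.46875, R_n = min(1.2×1.46875×0.3125×65, 2.4×0.875×0.3125×65) = 35.801 kips/bolt; interior L_c = 3.125 − 0.9375 = 2.1875, R_n = 42.656 kips/bolt. φR_n = 0.75 × (2×35.801 + 4×42.656) = 181.7 kips.
Block shear: shear path 2×[1.9375+2×3.125] = 2×8.1875 in, A_gv = 5.1172, A_nv = 2×(8.1875 − 2.5×1)×0.3125 = 3.5547 in²; tension across gage: (2.5 − 1×1)×0.3125 = 0.46875 in². R_n = min(0.6×65×3.5547, 0.6×50×5.1172) + 1.0×65×0.46875 = min(138.63, 153.52) + 30.469 = 169.1 kips. φR_n = 0.75 × 169.1 = 126.8 kips.
Governing: min(146.1, 181.7, 126.8) = 126.8 kips → block shear.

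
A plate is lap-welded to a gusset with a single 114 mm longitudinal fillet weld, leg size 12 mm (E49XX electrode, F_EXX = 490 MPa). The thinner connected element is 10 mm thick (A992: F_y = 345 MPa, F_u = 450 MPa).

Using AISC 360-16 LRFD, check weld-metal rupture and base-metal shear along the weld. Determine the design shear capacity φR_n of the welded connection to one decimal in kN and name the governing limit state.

213.3 kN (weld metal governs)

Weld metal: throat = 0.707×12 = 8.484 mm, L = 114 mm. φR_n = 0.75 × 0.6 × 490 × 8.484 × 114 = 213.3 kN.
Base metal shear (10 mm plate): yield φR_n = 1.0×0.6×345×10×114 = 236.0 kN; rupture φR_n = 0.75×0.6×450×10×114 = 230.9 kN; take 230.9 kN (rupture).
Governing: min(213.3, 230.9) = 213.3 kN → weld metal.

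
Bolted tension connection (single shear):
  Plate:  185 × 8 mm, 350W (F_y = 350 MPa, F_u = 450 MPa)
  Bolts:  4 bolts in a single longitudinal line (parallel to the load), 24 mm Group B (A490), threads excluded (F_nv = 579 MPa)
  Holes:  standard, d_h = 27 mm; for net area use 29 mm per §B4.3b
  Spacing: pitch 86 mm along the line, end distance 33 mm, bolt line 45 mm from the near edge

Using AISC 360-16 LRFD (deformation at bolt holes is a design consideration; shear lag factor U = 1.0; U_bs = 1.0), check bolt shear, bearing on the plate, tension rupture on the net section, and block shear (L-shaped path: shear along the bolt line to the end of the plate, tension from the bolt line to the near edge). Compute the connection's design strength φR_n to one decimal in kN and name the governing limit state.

Bolt shear: A_b = π(24)²/4 = 452.39 mm². φR_n = 0.75 × 579 × 452.39 × 4 × 1 = 785.8 kN.
Bearing (8 mm plate, F_u = 450 MPa): end bolts L_c = 33 − 27/2 = 19.5, R_n = min(1.2×19.5×8×450, 2.4×24×8×450) = 84.24 kN/bolt; interior L_c = 86 − 27 = 59, R_n = 207.36 kN/bolt. φR_n = 0.75 × (1×84.24 + 3×207.36) = 529.7 kN.
Tension rupture (net): A_n = (185 − 1×29)×8 = 1248 mm² (U = 1.0, A_e = A_n). φR_n = 0.75 × 450 × 1248 = 421.2 kN.
Block shear: shear path 1×[33+3×86] = 1×291 mm, A_gv = 2328, A_nv = 1×(291 − 3.5×29)×8 = 1516 mm²; tension to near edge: (45 − 0.5×29)×8 = 244 mm². R_n = min(0.6×450×1516, 0.6×350×2328) + 1.0×450×244 = min(409.32, 488.88) + 109.8 = 519.12 kN. φR_n = 0.75 × 519.12 = 389.3 kN.
Governing: min(785.8, 529.7, 421.2, 389.3) = 389.3 kN → block shear.

389.3 kN (block shear governs)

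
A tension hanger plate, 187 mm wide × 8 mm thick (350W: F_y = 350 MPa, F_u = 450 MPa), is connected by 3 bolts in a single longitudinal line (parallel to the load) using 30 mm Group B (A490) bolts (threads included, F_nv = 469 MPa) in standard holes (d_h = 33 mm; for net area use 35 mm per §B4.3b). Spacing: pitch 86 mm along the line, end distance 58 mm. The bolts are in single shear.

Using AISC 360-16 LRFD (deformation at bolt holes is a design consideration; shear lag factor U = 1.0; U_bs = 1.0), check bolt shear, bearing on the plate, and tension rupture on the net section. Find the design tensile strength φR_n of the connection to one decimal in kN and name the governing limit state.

Bolt shear: A_b = π(30)²/4 = 706.86 mm². φR_n = 0.75 × 469 × 706.86 × 3 × 1 = 745.9 kN.
Bearing (8 mm plate, F_u = 450 MPa): end bolts L_c = 58 − 33/2 = 41.5, R_n = min(1.2×41.5×8×450, 2.4×30×8×450) = 179.28 kN/bolt; interior L_c = 86 − 33 = 53, R_n = 228.96 kN/bolt. φR_n = 0.75 × (1×179.28 + 2×228.96) = 477.9 kN.
Tension rupture (net): A_n = (187 − 1×35)×8 = 1216 mm² (U = 1.0, A_e = A_n). φR_n = 0.75 × 450 × 1216 = 410.4 kN.
Governing: min(745.9, 477.9, 410.4) = 410.4 kN → net-section rupture.

410.4 kN (net-section rupture governs)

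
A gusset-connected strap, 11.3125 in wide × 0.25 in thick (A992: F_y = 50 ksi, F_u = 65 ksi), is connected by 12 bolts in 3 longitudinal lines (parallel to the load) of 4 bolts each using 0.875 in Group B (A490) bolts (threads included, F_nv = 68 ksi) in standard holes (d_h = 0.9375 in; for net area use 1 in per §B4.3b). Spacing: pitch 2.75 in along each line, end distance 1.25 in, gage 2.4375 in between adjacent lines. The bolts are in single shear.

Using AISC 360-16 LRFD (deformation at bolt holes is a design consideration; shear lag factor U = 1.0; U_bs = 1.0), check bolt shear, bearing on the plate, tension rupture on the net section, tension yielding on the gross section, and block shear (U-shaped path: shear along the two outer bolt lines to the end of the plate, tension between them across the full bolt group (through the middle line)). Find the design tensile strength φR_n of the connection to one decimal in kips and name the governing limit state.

101.3 kips (net-section rupture governs)

Bolt shear: A_b = π(0.875)²/4 = 0.60132 in². φR_n = 0.75 × 68 × 0.60132 × 12 × 1 = 368.0 kips.
Bearing (0.25 in plate, F_u = 65 ksi): end bolts L_c = 1.25 − 0.9375/2 = 0.78125, R_n = min(1.2×0.78125×0.25×65, 2.4×0.875×0.25×65) = 15.234 kips/bolt; interior L_c = 2.75 − 0.9375 = 1.8125, R_n = 34.125 kips/bolt. φR_n = 0.75 × (3×15.234 + 9×34.125) = 264.6 kips.
Tension rupture (net): A_n = (11.3125 − 3×1)×0.25 = 2.0781 in² (U = 1.0, A_e = A_n). φR_n = 0.75 × 65 × 2.0781 = 101.3 kips.
Tension yield (gross): A_g = 11.3125×0.25 = 2.8281 in². φR_n = 0.90 × 50 × 2.8281 = 127.3 kips.
Block shear: shear path 2×[1.25+3×2.75] = 2×9.5 in, A_gv = 4.75, A_nv = 2×(9.5 − 3.5×1)×0.25 = 3 in²; tension across gage: (4.875 − 2×1)×0.25 = 0.71875 in². R_n = min(0.6×65×3, 0.6×50×4.75) + 1.0×65×0.71875 = min(117, 142.5) + 46.719 = 163.72 kips. φR_n = 0.75 × 163.72 = 122.8 kips.
Governing: min(368.0, 264.6, 101.3, 127.3, 122.8) = 101.3 kips → net-section rupture.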